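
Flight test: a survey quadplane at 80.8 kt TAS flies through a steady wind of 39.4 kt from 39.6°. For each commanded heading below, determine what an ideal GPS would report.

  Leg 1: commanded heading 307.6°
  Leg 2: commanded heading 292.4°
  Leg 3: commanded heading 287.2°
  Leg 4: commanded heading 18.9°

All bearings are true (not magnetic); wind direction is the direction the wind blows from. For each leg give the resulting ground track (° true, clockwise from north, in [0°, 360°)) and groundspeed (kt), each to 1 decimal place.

Leg 1: heading 307.6°; drift -25.6° → track 282.0°, groundspeed 91.1 kt
Leg 2: heading 292.4°; drift -22.2° → track 270.2°, groundspeed 99.8 kt
Leg 3: heading 287.2°; drift -20.8° → track 266.4°, groundspeed 102.5 kt
Leg 4: heading 18.9°; drift -17.6° → track 1.3°, groundspeed 46.1 kt

Leg 1: track=282.0°, groundspeed=91.1 kt
Leg 2: track=270.2°, groundspeed=99.8 kt
Leg 3: track=266.4°, groundspeed=102.5 kt
Leg 4: track=1.3°, groundspeed=46.1 kt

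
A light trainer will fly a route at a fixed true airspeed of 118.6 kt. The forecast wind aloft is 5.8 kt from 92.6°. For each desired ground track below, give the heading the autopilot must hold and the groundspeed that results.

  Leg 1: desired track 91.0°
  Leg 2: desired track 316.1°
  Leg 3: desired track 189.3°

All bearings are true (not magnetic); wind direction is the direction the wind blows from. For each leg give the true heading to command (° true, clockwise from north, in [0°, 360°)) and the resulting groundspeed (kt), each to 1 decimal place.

Leg 1: desired track 91.0°; wind correction +0.1° → command heading 91.1°, groundspeed 112.8 kt
Leg 2: desired track 316.1°; wind correction +1.9° → command heading 318.0°, groundspeed 122.7 kt
Leg 3: desired track 189.3°; wind correction -2.8° → command heading 186.5°, groundspeed 119.1 kt

Leg 1: heading=91.1°, groundspeed=112.8 kt
Leg 2: heading=318.0°, groundspeed=122.7 kt
Leg 3: heading=186.5°, groundspeed=119.1 kt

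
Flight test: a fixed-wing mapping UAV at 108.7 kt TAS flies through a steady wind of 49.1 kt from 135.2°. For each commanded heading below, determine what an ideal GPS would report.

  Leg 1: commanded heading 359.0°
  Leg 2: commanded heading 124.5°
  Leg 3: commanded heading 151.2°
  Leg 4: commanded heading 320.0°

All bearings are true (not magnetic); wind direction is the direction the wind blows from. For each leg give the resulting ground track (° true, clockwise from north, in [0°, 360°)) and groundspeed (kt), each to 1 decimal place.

Leg 1: heading 359.0°; drift -13.3° → track 345.7°, groundspeed 148.1 kt
Leg 2: heading 124.5°; drift -8.6° → track 115.9°, groundspeed 61.1 kt
Leg 3: heading 151.2°; drift +12.4° → track 163.6°, groundspeed 63.0 kt
Leg 4: heading 320.0°; drift -1.5° → track 318.5°, groundspeed 157.7 kt

Leg 1: track=345.7°, groundspeed=148.1 kt
Leg 2: track=115.9°, groundspeed=61.1 kt
Leg 3: track=163.6°, groundspeed=63.0 kt
Leg 4: track=318.5°, groundspeed=157.7 kt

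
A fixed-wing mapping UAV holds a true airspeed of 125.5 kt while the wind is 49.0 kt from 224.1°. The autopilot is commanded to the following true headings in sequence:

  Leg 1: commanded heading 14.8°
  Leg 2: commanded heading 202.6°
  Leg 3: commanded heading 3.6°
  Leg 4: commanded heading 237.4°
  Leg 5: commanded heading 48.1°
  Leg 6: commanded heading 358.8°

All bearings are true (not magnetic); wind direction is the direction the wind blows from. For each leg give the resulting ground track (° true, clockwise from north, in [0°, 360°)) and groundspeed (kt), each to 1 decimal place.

Leg 1: heading 14.8°; drift +8.1° → track 22.9°, groundspeed 169.9 kt
Leg 2: heading 202.6°; drift -12.7° → track 189.9°, groundspeed 81.9 kt
Leg 3: heading 3.6°; drift +11.1° → track 14.7°, groundspeed 165.8 kt
Leg 4: heading 237.4°; drift +8.2° → track 245.6°, groundspeed 78.6 kt
Leg 5: heading 48.1°; drift -1.1° → track 47.0°, groundspeed 174.4 kt
Leg 6: heading 358.8°; drift +12.3° → track 11.1°, groundspeed 163.7 kt

Leg 1: track=22.9°, groundspeed=169.9 kt
Leg 2: track=189.9°, groundspeed=81.9 kt
Leg 3: track=14.7°, groundspeed=165.8 kt
Leg 4: track=245.6°, groundspeed=78.6 kt
Leg 5: track=47.0°, groundspeed=174.4 kt
Leg 6: track=11.1°, groundspeed=163.7 kt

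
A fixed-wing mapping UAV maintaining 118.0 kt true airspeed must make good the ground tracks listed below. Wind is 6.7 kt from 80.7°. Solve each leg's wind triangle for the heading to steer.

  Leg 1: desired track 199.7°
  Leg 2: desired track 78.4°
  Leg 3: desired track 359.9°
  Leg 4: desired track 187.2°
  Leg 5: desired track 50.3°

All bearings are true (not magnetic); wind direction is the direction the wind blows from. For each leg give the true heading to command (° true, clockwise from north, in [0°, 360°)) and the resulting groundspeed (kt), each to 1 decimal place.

Leg 1: desired track 199.7°; wind correction -2.8° → command heading 196.9°, groundspeed 121.1 kt
Leg 2: desired track 78.4°; wind correction +0.1° → command heading 78.5°, groundspeed 111.3 kt
Leg 3: desired track 359.9°; wind correction +3.2° → command heading 3.1°, groundspeed 116.7 kt
Leg 4: desired track 187.2°; wind correction -3.1° → command heading 184.1°, groundspeed 119.7 kt
Leg 5: desired track 50.3°; wind correction +1.6° → command heading 51.9°, groundspeed 112.2 kt

Leg 1: heading=196.9°, groundspeed=121.1 kt
Leg 2: heading=78.5°, groundspeed=111.3 kt
Leg 3: heading=3.1°, groundspeed=116.7 kt
Leg 4: heading=184.1°, groundspeed=119.7 kt
Leg 5: heading=51.9°, groundspeed=112.2 kt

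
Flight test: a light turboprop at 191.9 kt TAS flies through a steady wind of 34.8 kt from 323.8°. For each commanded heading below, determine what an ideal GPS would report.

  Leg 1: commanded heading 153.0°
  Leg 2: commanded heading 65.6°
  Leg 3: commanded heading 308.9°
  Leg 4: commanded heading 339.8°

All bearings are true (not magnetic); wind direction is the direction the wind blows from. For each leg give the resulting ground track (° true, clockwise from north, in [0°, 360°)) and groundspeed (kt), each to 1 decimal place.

Leg 1: track=151.6°, groundspeed=226.3 kt
Leg 2: track=75.3°, groundspeed=201.9 kt
Leg 3: track=305.7°, groundspeed=158.5 kt
Leg 4: track=343.3°, groundspeed=158.7 kt

Leg 1: heading 153.0°; drift -1.4° → track 151.6°, groundspeed 226.3 kt
Leg 2: heading 65.6°; drift +9.7° → track 75.3°, groundspeed 201.9 kt
Leg 3: heading 308.9°; drift -3.2° → track 305.7°, groundspeed 158.5 kt
Leg 4: heading 339.8°; drift +3.5° → track 343.3°, groundspeed 158.7 kt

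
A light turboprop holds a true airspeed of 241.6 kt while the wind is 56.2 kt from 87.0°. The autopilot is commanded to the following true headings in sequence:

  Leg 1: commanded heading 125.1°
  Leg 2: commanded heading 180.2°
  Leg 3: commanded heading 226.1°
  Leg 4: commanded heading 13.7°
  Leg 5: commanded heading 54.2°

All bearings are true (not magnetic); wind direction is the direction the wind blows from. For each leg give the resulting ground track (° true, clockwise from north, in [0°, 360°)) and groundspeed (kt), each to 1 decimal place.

Leg 1: heading 125.1°; drift +10.0° → track 135.1°, groundspeed 200.4 kt
Leg 2: heading 180.2°; drift +12.9° → track 193.1°, groundspeed 251.1 kt
Leg 3: heading 226.1°; drift +7.4° → track 233.5°, groundspeed 286.5 kt
Leg 4: heading 13.7°; drift -13.4° → track 0.3°, groundspeed 231.8 kt
Leg 5: heading 54.2°; drift -8.9° → track 45.3°, groundspeed 196.7 kt

Leg 1: track=135.1°, groundspeed=200.4 kt
Leg 2: track=193.1°, groundspeed=251.1 kt
Leg 3: track=233.5°, groundspeed=286.5 kt
Leg 4: track=0.3°, groundspeed=231.8 kt
Leg 5: track=45.3°, groundspeed=196.7 kt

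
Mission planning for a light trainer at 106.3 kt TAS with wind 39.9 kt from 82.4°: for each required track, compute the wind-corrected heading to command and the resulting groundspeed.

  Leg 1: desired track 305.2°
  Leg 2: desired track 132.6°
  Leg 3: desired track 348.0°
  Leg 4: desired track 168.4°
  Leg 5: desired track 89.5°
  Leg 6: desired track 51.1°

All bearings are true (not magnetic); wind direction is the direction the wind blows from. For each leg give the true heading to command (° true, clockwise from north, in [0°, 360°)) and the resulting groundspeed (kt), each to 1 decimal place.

Leg 1: heading=320.0°, groundspeed=132.1 kt
Leg 2: heading=115.8°, groundspeed=76.2 kt
Leg 3: heading=10.0°, groundspeed=101.6 kt
Leg 4: heading=146.4°, groundspeed=95.8 kt
Leg 5: heading=86.8°, groundspeed=66.6 kt
Leg 6: heading=62.3°, groundspeed=70.2 kt

Leg 1: desired track 305.2°; wind correction +14.8° → command heading 320.0°, groundspeed 132.1 kt
Leg 2: desired track 132.6°; wind correction -16.8° → command heading 115.8°, groundspeed 76.2 kt
Leg 3: desired track 348.0°; wind correction +22.0° → command heading 10.0°, groundspeed 101.6 kt
Leg 4: desired track 168.4°; wind correction -22.0° → command heading 146.4°, groundspeed 95.8 kt
Leg 5: desired track 89.5°; wind correction -2.7° → command heading 86.8°, groundspeed 66.6 kt
Leg 6: desired track 51.1°; wind correction +11.2° → command heading 62.3°, groundspeed 70.2 kt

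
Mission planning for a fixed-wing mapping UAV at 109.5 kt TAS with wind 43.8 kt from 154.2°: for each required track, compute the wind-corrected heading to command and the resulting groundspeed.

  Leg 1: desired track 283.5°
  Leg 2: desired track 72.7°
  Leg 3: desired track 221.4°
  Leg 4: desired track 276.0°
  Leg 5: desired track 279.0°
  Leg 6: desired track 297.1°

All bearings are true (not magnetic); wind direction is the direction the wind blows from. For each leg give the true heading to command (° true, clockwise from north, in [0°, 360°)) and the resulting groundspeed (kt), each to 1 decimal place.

Leg 1: desired track 283.5°; wind correction -18.0° → command heading 265.5°, groundspeed 131.9 kt
Leg 2: desired track 72.7°; wind correction +23.3° → command heading 96.0°, groundspeed 94.1 kt
Leg 3: desired track 221.4°; wind correction -21.6° → command heading 199.8°, groundspeed 84.8 kt
Leg 4: desired track 276.0°; wind correction -19.9° → command heading 256.1°, groundspeed 126.1 kt
Leg 5: desired track 279.0°; wind correction -19.2° → command heading 259.8°, groundspeed 128.4 kt
Leg 6: desired track 297.1°; wind correction -14.0° → command heading 283.1°, groundspeed 141.2 kt

Leg 1: heading=265.5°, groundspeed=131.9 kt
Leg 2: heading=96.0°, groundspeed=94.1 kt
Leg 3: heading=199.8°, groundspeed=84.8 kt
Leg 4: heading=256.1°, groundspeed=126.1 kt
Leg 5: heading=259.8°, groundspeed=128.4 kt
Leg 6: heading=283.1°, groundspeed=141.2 kt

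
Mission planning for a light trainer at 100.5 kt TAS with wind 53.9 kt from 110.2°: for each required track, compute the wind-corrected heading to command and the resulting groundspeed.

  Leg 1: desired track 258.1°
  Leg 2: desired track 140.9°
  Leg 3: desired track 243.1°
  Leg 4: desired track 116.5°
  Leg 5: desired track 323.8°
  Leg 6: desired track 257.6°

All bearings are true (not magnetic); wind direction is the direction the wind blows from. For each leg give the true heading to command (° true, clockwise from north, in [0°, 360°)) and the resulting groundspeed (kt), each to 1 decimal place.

Leg 1: heading=241.5°, groundspeed=142.0 kt
Leg 2: heading=125.0°, groundspeed=50.3 kt
Leg 3: heading=220.0°, groundspeed=129.1 kt
Leg 4: heading=113.1°, groundspeed=46.8 kt
Leg 5: heading=341.1°, groundspeed=140.9 kt
Leg 6: heading=240.8°, groundspeed=141.6 kt

Leg 1: desired track 258.1°; wind correction -16.6° → command heading 241.5°, groundspeed 142.0 kt
Leg 2: desired track 140.9°; wind correction -15.9° → command heading 125.0°, groundspeed 50.3 kt
Leg 3: desired track 243.1°; wind correction -23.1° → command heading 220.0°, groundspeed 129.1 kt
Leg 4: desired track 116.5°; wind correction -3.4° → command heading 113.1°, groundspeed 46.8 kt
Leg 5: desired track 323.8°; wind correction +17.3° → command heading 341.1°, groundspeed 140.9 kt
Leg 6: desired track 257.6°; wind correction -16.8° → command heading 240.8°, groundspeed 141.6 kt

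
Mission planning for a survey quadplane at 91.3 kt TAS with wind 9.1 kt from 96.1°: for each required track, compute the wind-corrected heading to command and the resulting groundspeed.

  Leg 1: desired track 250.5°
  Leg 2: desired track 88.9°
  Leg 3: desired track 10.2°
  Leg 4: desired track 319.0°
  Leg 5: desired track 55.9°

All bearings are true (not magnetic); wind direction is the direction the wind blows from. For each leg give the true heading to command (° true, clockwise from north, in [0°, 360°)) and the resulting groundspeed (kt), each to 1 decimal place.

Leg 1: desired track 250.5°; wind correction -2.5° → command heading 248.0°, groundspeed 99.4 kt
Leg 2: desired track 88.9°; wind correction +0.7° → command heading 89.6°, groundspeed 82.3 kt
Leg 3: desired track 10.2°; wind correction +5.7° → command heading 15.9°, groundspeed 90.2 kt
Leg 4: desired track 319.0°; wind correction +3.9° → command heading 322.9°, groundspeed 97.8 kt
Leg 5: desired track 55.9°; wind correction +3.7° → command heading 59.6°, groundspeed 84.2 kt

Leg 1: heading=248.0°, groundspeed=99.4 kt
Leg 2: heading=89.6°, groundspeed=82.3 kt
Leg 3: heading=15.9°, groundspeed=90.2 kt
Leg 4: heading=322.9°, groundspeed=97.8 kt
Leg 5: heading=59.6°, groundspeed=84.2 kt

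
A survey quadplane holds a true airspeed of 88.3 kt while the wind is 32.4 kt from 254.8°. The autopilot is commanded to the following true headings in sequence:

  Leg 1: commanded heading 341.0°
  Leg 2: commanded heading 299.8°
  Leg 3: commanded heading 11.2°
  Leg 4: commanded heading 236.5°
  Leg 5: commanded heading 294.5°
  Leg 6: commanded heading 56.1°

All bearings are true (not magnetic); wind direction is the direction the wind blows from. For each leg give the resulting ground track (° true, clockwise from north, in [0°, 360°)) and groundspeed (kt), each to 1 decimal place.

Leg 1: track=1.6°, groundspeed=92.0 kt
Leg 2: track=319.1°, groundspeed=69.3 kt
Leg 3: track=27.0°, groundspeed=106.7 kt
Leg 4: track=226.5°, groundspeed=58.4 kt
Leg 5: track=312.6°, groundspeed=66.7 kt
Leg 6: track=61.1°, groundspeed=119.4 kt

Leg 1: heading 341.0°; drift +20.6° → track 1.6°, groundspeed 92.0 kt
Leg 2: heading 299.8°; drift +19.3° → track 319.1°, groundspeed 69.3 kt
Leg 3: heading 11.2°; drift +15.8° → track 27.0°, groundspeed 106.7 kt
Leg 4: heading 236.5°; drift -10.0° → track 226.5°, groundspeed 58.4 kt
Leg 5: heading 294.5°; drift +18.1° → track 312.6°, groundspeed 66.7 kt
Leg 6: heading 56.1°; drift +5.0° → track 61.1°, groundspeed 119.4 kt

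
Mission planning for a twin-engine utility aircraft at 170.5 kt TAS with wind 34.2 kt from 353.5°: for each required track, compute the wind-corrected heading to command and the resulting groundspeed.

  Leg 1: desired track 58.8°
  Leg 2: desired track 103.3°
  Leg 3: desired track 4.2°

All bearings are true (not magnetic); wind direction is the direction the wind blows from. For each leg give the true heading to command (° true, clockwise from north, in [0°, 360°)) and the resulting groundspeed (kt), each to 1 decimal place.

Leg 1: desired track 58.8°; wind correction -10.5° → command heading 48.3°, groundspeed 153.4 kt
Leg 2: desired track 103.3°; wind correction -10.9° → command heading 92.4°, groundspeed 179.0 kt
Leg 3: desired track 4.2°; wind correction -2.1° → command heading 2.1°, groundspeed 136.8 kt

Leg 1: heading=48.3°, groundspeed=153.4 kt
Leg 2: heading=92.4°, groundspeed=179.0 kt
Leg 3: heading=2.1°, groundspeed=136.8 kt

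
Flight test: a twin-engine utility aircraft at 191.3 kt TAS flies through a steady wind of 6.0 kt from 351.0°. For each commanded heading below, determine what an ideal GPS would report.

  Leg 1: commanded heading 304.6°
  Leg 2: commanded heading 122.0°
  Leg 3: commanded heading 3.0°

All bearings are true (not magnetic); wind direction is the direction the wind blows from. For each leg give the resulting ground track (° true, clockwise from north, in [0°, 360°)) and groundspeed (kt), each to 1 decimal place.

Leg 1: track=303.3°, groundspeed=187.2 kt
Leg 2: track=123.3°, groundspeed=195.3 kt
Leg 3: track=3.4°, groundspeed=185.4 kt

Leg 1: heading 304.6°; drift -1.3° → track 303.3°, groundspeed 187.2 kt
Leg 2: heading 122.0°; drift +1.3° → track 123.3°, groundspeed 195.3 kt
Leg 3: heading 3.0°; drift +0.4° → track 3.4°, groundspeed 185.4 kt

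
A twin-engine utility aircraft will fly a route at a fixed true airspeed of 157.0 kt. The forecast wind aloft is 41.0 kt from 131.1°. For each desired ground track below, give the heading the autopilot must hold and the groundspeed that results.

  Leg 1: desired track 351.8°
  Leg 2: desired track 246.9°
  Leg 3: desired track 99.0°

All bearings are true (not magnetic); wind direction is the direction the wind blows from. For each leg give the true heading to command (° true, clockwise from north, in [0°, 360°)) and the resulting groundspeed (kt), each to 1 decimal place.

Leg 1: desired track 351.8°; wind correction +9.8° → command heading 1.6°, groundspeed 185.8 kt
Leg 2: desired track 246.9°; wind correction -13.6° → command heading 233.3°, groundspeed 170.4 kt
Leg 3: desired track 99.0°; wind correction +8.0° → command heading 107.0°, groundspeed 120.7 kt

Leg 1: heading=1.6°, groundspeed=185.8 kt
Leg 2: heading=233.3°, groundspeed=170.4 kt
Leg 3: heading=107.0°, groundspeed=120.7 kt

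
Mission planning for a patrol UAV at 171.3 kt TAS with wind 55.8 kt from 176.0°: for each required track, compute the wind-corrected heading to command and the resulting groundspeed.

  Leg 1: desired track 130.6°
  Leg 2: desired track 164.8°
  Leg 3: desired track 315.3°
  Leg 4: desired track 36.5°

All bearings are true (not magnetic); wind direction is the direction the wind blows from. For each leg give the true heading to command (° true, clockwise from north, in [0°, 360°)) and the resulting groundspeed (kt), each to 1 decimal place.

Leg 1: desired track 130.6°; wind correction +13.4° → command heading 144.0°, groundspeed 127.4 kt
Leg 2: desired track 164.8°; wind correction +3.6° → command heading 168.4°, groundspeed 116.2 kt
Leg 3: desired track 315.3°; wind correction -12.3° → command heading 303.0°, groundspeed 209.7 kt
Leg 4: desired track 36.5°; wind correction +12.2° → command heading 48.7°, groundspeed 209.9 kt

Leg 1: heading=144.0°, groundspeed=127.4 kt
Leg 2: heading=168.4°, groundspeed=116.2 kt
Leg 3: heading=303.0°, groundspeed=209.7 kt
Leg 4: heading=48.7°, groundspeed=209.9 kt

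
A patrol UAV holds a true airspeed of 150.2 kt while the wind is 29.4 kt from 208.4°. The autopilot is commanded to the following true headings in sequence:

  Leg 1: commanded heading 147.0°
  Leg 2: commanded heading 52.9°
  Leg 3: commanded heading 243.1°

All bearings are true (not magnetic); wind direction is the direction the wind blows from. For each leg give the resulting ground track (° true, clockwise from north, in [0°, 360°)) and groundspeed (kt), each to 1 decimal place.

Leg 1: heading 147.0°; drift -10.7° → track 136.3°, groundspeed 138.6 kt
Leg 2: heading 52.9°; drift -3.9° → track 49.0°, groundspeed 177.4 kt
Leg 3: heading 243.1°; drift +7.6° → track 250.7°, groundspeed 127.1 kt

Leg 1: track=136.3°, groundspeed=138.6 kt
Leg 2: track=49.0°, groundspeed=177.4 kt
Leg 3: track=250.7°, groundspeed=127.1 kt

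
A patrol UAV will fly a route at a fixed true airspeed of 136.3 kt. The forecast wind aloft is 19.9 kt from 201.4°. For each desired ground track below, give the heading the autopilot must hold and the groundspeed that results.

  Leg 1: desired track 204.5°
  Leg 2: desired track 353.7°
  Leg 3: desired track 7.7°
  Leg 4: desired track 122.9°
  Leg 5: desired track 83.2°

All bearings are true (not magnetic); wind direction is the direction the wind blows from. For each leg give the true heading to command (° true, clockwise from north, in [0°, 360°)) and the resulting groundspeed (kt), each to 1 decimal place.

Leg 1: desired track 204.5°; wind correction -0.5° → command heading 204.0°, groundspeed 116.4 kt
Leg 2: desired track 353.7°; wind correction -3.9° → command heading 349.8°, groundspeed 153.6 kt
Leg 3: desired track 7.7°; wind correction -2.0° → command heading 5.7°, groundspeed 155.6 kt
Leg 4: desired track 122.9°; wind correction +8.2° → command heading 131.1°, groundspeed 130.9 kt
Leg 5: desired track 83.2°; wind correction +7.4° → command heading 90.6°, groundspeed 144.6 kt

Leg 1: heading=204.0°, groundspeed=116.4 kt
Leg 2: heading=349.8°, groundspeed=153.6 kt
Leg 3: heading=5.7°, groundspeed=155.6 kt
Leg 4: heading=131.1°, groundspeed=130.9 kt
Leg 5: heading=90.6°, groundspeed=144.6 kt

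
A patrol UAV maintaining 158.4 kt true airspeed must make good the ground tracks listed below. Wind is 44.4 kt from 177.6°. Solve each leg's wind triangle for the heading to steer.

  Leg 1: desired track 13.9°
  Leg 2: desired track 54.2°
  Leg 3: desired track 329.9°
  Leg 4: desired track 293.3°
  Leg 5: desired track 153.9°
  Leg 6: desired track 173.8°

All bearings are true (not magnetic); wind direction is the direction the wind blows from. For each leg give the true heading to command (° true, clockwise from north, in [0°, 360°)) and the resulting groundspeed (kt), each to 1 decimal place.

Leg 1: desired track 13.9°; wind correction +4.5° → command heading 18.4°, groundspeed 200.5 kt
Leg 2: desired track 54.2°; wind correction +13.5° → command heading 67.7°, groundspeed 178.4 kt
Leg 3: desired track 329.9°; wind correction -7.5° → command heading 322.4°, groundspeed 196.4 kt
Leg 4: desired track 293.3°; wind correction -14.6° → command heading 278.7°, groundspeed 172.5 kt
Leg 5: desired track 153.9°; wind correction +6.5° → command heading 160.4°, groundspeed 116.7 kt
Leg 6: desired track 173.8°; wind correction +1.1° → command heading 174.9°, groundspeed 114.1 kt

Leg 1: heading=18.4°, groundspeed=200.5 kt
Leg 2: heading=67.7°, groundspeed=178.4 kt
Leg 3: heading=322.4°, groundspeed=196.4 kt
Leg 4: heading=278.7°, groundspeed=172.5 kt
Leg 5: heading=160.4°, groundspeed=116.7 kt
Leg 6: heading=174.9°, groundspeed=114.1 kt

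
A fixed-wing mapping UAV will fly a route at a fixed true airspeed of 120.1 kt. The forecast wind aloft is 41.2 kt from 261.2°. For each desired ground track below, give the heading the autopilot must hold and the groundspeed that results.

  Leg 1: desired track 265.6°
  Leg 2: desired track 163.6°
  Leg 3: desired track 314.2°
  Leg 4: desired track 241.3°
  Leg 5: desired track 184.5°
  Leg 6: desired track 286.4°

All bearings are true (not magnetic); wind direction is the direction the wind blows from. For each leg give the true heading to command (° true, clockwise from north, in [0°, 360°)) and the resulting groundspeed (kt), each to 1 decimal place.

Leg 1: heading=264.1°, groundspeed=79.0 kt
Leg 2: heading=183.5°, groundspeed=118.4 kt
Leg 3: heading=298.3°, groundspeed=90.7 kt
Leg 4: heading=248.0°, groundspeed=80.5 kt
Leg 5: heading=204.0°, groundspeed=103.7 kt
Leg 6: heading=278.0°, groundspeed=81.5 kt

Leg 1: desired track 265.6°; wind correction -1.5° → command heading 264.1°, groundspeed 79.0 kt
Leg 2: desired track 163.6°; wind correction +19.9° → command heading 183.5°, groundspeed 118.4 kt
Leg 3: desired track 314.2°; wind correction -15.9° → command heading 298.3°, groundspeed 90.7 kt
Leg 4: desired track 241.3°; wind correction +6.7° → command heading 248.0°, groundspeed 80.5 kt
Leg 5: desired track 184.5°; wind correction +19.5° → command heading 204.0°, groundspeed 103.7 kt
Leg 6: desired track 286.4°; wind correction -8.4° → command heading 278.0°, groundspeed 81.5 kt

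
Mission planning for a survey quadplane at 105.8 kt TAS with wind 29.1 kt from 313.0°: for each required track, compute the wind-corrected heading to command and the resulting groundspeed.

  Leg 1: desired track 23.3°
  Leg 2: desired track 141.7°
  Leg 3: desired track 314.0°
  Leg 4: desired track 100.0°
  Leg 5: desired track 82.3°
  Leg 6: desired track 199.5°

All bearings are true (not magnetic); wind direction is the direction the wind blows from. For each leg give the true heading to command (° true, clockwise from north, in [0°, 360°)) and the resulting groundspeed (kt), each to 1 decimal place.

Leg 1: heading=8.3°, groundspeed=92.4 kt
Leg 2: heading=144.1°, groundspeed=134.5 kt
Leg 3: heading=313.7°, groundspeed=76.7 kt
Leg 4: heading=91.4°, groundspeed=129.0 kt
Leg 5: heading=70.0°, groundspeed=121.8 kt
Leg 6: heading=214.1°, groundspeed=114.0 kt

Leg 1: desired track 23.3°; wind correction -15.0° → command heading 8.3°, groundspeed 92.4 kt
Leg 2: desired track 141.7°; wind correction +2.4° → command heading 144.1°, groundspeed 134.5 kt
Leg 3: desired track 314.0°; wind correction -0.3° → command heading 313.7°, groundspeed 76.7 kt
Leg 4: desired track 100.0°; wind correction -8.6° → command heading 91.4°, groundspeed 129.0 kt
Leg 5: desired track 82.3°; wind correction -12.3° → command heading 70.0°, groundspeed 121.8 kt
Leg 6: desired track 199.5°; wind correction +14.6° → command heading 214.1°, groundspeed 114.0 kt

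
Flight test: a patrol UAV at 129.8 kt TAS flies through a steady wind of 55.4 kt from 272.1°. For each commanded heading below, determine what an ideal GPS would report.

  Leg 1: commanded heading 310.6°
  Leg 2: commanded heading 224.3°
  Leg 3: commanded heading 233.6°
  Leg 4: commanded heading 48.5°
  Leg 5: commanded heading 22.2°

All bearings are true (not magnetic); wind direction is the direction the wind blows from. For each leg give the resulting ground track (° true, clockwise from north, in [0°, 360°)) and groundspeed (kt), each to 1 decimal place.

Leg 1: track=332.3°, groundspeed=93.1 kt
Leg 2: track=200.4°, groundspeed=101.3 kt
Leg 3: track=211.9°, groundspeed=93.1 kt
Leg 4: track=61.2°, groundspeed=174.2 kt
Leg 5: track=41.5°, groundspeed=157.7 kt

Leg 1: heading 310.6°; drift +21.7° → track 332.3°, groundspeed 93.1 kt
Leg 2: heading 224.3°; drift -23.9° → track 200.4°, groundspeed 101.3 kt
Leg 3: heading 233.6°; drift -21.7° → track 211.9°, groundspeed 93.1 kt
Leg 4: heading 48.5°; drift +12.7° → track 61.2°, groundspeed 174.2 kt
Leg 5: heading 22.2°; drift +19.3° → track 41.5°, groundspeed 157.7 kt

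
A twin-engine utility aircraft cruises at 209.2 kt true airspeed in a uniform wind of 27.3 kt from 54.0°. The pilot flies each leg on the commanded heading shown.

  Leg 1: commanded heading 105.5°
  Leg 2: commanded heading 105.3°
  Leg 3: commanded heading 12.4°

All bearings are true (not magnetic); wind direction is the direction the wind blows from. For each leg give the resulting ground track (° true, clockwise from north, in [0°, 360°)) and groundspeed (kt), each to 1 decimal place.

Leg 1: heading 105.5°; drift +6.3° → track 111.8°, groundspeed 193.4 kt
Leg 2: heading 105.3°; drift +6.3° → track 111.6°, groundspeed 193.3 kt
Leg 3: heading 12.4°; drift -5.5° → track 6.9°, groundspeed 189.7 kt

Leg 1: track=111.8°, groundspeed=193.4 kt
Leg 2: track=111.6°, groundspeed=193.3 kt
Leg 3: track=6.9°, groundspeed=189.7 kt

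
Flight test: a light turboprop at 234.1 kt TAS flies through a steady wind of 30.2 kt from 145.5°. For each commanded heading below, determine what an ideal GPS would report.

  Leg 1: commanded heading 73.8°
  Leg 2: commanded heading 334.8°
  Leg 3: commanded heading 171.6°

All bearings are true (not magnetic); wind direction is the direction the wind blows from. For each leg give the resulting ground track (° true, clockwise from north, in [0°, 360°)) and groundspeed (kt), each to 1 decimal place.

Leg 1: heading 73.8°; drift -7.3° → track 66.5°, groundspeed 226.4 kt
Leg 2: heading 334.8°; drift -1.1° → track 333.7°, groundspeed 263.9 kt
Leg 3: heading 171.6°; drift +3.7° → track 175.3°, groundspeed 207.4 kt

Leg 1: track=66.5°, groundspeed=226.4 kt
Leg 2: track=333.7°, groundspeed=263.9 kt
Leg 3: track=175.3°, groundspeed=207.4 kt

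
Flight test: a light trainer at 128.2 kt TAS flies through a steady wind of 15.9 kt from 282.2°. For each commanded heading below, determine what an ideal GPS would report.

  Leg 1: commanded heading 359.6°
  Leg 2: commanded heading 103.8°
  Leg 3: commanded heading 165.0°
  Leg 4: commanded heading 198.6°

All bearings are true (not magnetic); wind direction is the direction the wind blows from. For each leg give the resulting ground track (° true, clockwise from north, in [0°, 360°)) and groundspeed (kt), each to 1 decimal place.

Leg 1: heading 359.6°; drift +7.1° → track 6.7°, groundspeed 125.7 kt
Leg 2: heading 103.8°; drift -0.2° → track 103.6°, groundspeed 144.1 kt
Leg 3: heading 165.0°; drift -6.0° → track 159.0°, groundspeed 136.2 kt
Leg 4: heading 198.6°; drift -7.1° → track 191.5°, groundspeed 127.4 kt

Leg 1: track=6.7°, groundspeed=125.7 kt
Leg 2: track=103.6°, groundspeed=144.1 kt
Leg 3: track=159.0°, groundspeed=136.2 kt
Leg 4: track=191.5°, groundspeed=127.4 kt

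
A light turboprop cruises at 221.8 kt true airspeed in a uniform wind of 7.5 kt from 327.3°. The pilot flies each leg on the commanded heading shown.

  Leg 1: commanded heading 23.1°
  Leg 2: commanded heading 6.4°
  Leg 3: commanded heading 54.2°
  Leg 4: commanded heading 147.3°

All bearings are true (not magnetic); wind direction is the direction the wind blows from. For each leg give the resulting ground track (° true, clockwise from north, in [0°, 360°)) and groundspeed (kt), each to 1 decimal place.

Leg 1: track=24.7°, groundspeed=217.7 kt
Leg 2: track=7.7°, groundspeed=216.0 kt
Leg 3: track=56.1°, groundspeed=221.5 kt
Leg 4: track=147.3°, groundspeed=229.3 kt

Leg 1: heading 23.1°; drift +1.6° → track 24.7°, groundspeed 217.7 kt
Leg 2: heading 6.4°; drift +1.3° → track 7.7°, groundspeed 216.0 kt
Leg 3: heading 54.2°; drift +1.9° → track 56.1°, groundspeed 221.5 kt
Leg 4: heading 147.3°; drift +0.0° → track 147.3°, groundspeed 229.3 kt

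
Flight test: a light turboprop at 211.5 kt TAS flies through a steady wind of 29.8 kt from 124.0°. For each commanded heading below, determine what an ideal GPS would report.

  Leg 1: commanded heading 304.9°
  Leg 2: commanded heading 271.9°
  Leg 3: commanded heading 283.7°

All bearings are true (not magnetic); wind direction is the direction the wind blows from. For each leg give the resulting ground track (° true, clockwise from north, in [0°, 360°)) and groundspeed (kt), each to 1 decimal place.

Leg 1: track=304.8°, groundspeed=241.3 kt
Leg 2: track=275.7°, groundspeed=237.3 kt
Leg 3: track=286.2°, groundspeed=239.7 kt

Leg 1: heading 304.9°; drift -0.1° → track 304.8°, groundspeed 241.3 kt
Leg 2: heading 271.9°; drift +3.8° → track 275.7°, groundspeed 237.3 kt
Leg 3: heading 283.7°; drift +2.5° → track 286.2°, groundspeed 239.7 kt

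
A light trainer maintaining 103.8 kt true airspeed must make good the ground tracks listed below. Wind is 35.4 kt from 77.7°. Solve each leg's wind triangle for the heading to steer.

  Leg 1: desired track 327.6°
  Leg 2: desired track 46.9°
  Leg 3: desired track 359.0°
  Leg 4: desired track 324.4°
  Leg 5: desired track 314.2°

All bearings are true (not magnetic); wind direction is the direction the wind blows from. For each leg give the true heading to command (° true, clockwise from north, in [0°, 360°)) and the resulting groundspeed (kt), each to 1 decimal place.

Leg 1: heading=346.3°, groundspeed=110.5 kt
Leg 2: heading=57.0°, groundspeed=71.8 kt
Leg 3: heading=18.5°, groundspeed=90.9 kt
Leg 4: heading=342.7°, groundspeed=112.6 kt
Leg 5: heading=330.7°, groundspeed=119.1 kt

Leg 1: desired track 327.6°; wind correction +18.7° → command heading 346.3°, groundspeed 110.5 kt
Leg 2: desired track 46.9°; wind correction +10.1° → command heading 57.0°, groundspeed 71.8 kt
Leg 3: desired track 359.0°; wind correction +19.5° → command heading 18.5°, groundspeed 90.9 kt
Leg 4: desired track 324.4°; wind correction +18.3° → command heading 342.7°, groundspeed 112.6 kt
Leg 5: desired track 314.2°; wind correction +16.5° → command heading 330.7°, groundspeed 119.1 kt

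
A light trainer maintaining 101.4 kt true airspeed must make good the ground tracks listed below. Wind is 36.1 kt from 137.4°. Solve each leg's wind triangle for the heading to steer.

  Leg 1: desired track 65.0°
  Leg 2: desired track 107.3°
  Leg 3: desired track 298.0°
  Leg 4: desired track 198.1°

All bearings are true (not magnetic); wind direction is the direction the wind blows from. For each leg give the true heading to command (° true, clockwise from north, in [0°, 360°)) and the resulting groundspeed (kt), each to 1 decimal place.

Leg 1: heading=84.8°, groundspeed=84.5 kt
Leg 2: heading=117.6°, groundspeed=68.5 kt
Leg 3: heading=291.2°, groundspeed=134.7 kt
Leg 4: heading=180.0°, groundspeed=78.7 kt

Leg 1: desired track 65.0°; wind correction +19.8° → command heading 84.8°, groundspeed 84.5 kt
Leg 2: desired track 107.3°; wind correction +10.3° → command heading 117.6°, groundspeed 68.5 kt
Leg 3: desired track 298.0°; wind correction -6.8° → command heading 291.2°, groundspeed 134.7 kt
Leg 4: desired track 198.1°; wind correction -18.1° → command heading 180.0°, groundspeed 78.7 kt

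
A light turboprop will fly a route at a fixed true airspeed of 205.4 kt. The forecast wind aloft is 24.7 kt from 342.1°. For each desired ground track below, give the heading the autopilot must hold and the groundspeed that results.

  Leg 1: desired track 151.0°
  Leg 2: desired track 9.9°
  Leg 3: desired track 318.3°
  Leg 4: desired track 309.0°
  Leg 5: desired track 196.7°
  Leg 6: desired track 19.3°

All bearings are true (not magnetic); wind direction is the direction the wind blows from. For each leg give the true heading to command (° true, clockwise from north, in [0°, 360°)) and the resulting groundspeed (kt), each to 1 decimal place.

Leg 1: heading=149.7°, groundspeed=229.6 kt
Leg 2: heading=6.7°, groundspeed=183.2 kt
Leg 3: heading=321.1°, groundspeed=182.6 kt
Leg 4: heading=312.8°, groundspeed=184.3 kt
Leg 5: heading=200.6°, groundspeed=225.3 kt
Leg 6: heading=15.1°, groundspeed=185.2 kt

Leg 1: desired track 151.0°; wind correction -1.3° → command heading 149.7°, groundspeed 229.6 kt
Leg 2: desired track 9.9°; wind correction -3.2° → command heading 6.7°, groundspeed 183.2 kt
Leg 3: desired track 318.3°; wind correction +2.8° → command heading 321.1°, groundspeed 182.6 kt
Leg 4: desired track 309.0°; wind correction +3.8° → command heading 312.8°, groundspeed 184.3 kt
Leg 5: desired track 196.7°; wind correction +3.9° → command heading 200.6°, groundspeed 225.3 kt
Leg 6: desired track 19.3°; wind correction -4.2° → command heading 15.1°, groundspeed 185.2 kt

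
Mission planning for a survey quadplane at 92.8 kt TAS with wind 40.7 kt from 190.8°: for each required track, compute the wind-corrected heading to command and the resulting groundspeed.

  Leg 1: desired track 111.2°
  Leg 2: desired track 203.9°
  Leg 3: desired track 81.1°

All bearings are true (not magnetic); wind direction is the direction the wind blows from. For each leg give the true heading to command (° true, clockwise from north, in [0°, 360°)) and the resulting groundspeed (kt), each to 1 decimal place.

Leg 1: desired track 111.2°; wind correction +25.6° → command heading 136.8°, groundspeed 76.4 kt
Leg 2: desired track 203.9°; wind correction -5.7° → command heading 198.2°, groundspeed 52.7 kt
Leg 3: desired track 81.1°; wind correction +24.4° → command heading 105.5°, groundspeed 98.2 kt

Leg 1: heading=136.8°, groundspeed=76.4 kt
Leg 2: heading=198.2°, groundspeed=52.7 kt
Leg 3: heading=105.5°, groundspeed=98.2 kt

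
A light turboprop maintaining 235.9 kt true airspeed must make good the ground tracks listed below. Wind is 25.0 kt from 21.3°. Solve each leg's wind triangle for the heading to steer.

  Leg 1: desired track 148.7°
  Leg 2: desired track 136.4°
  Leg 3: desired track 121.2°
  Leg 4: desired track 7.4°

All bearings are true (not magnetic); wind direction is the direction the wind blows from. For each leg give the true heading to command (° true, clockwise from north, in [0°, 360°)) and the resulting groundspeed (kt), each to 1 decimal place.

Leg 1: heading=143.9°, groundspeed=250.2 kt
Leg 2: heading=130.9°, groundspeed=245.4 kt
Leg 3: heading=115.2°, groundspeed=238.9 kt
Leg 4: heading=8.9°, groundspeed=211.6 kt

Leg 1: desired track 148.7°; wind correction -4.8° → command heading 143.9°, groundspeed 250.2 kt
Leg 2: desired track 136.4°; wind correction -5.5° → command heading 130.9°, groundspeed 245.4 kt
Leg 3: desired track 121.2°; wind correction -6.0° → command heading 115.2°, groundspeed 238.9 kt
Leg 4: desired track 7.4°; wind correction +1.5° → command heading 8.9°, groundspeed 211.6 kt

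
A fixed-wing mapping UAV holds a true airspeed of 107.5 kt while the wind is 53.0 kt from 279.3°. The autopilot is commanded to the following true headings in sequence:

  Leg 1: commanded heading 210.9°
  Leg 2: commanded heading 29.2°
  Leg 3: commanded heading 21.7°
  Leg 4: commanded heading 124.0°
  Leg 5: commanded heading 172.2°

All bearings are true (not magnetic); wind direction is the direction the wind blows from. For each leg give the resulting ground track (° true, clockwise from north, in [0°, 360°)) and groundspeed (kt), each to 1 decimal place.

Leg 1: track=181.6°, groundspeed=100.8 kt
Leg 2: track=50.9°, groundspeed=135.1 kt
Leg 3: track=45.2°, groundspeed=129.7 kt
Leg 4: track=115.9°, groundspeed=157.2 kt
Leg 5: track=149.8°, groundspeed=133.1 kt

Leg 1: heading 210.9°; drift -29.3° → track 181.6°, groundspeed 100.8 kt
Leg 2: heading 29.2°; drift +21.7° → track 50.9°, groundspeed 135.1 kt
Leg 3: heading 21.7°; drift +23.5° → track 45.2°, groundspeed 129.7 kt
Leg 4: heading 124.0°; drift -8.1° → track 115.9°, groundspeed 157.2 kt
Leg 5: heading 172.2°; drift -22.4° → track 149.8°, groundspeed 133.1 kt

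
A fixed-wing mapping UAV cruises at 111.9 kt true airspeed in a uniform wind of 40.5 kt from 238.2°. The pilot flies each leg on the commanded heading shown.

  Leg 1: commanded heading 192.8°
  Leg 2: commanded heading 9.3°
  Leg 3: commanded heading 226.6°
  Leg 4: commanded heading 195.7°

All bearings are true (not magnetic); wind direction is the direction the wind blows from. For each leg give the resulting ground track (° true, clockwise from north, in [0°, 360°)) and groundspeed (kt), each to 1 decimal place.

Leg 1: heading 192.8°; drift -19.1° → track 173.7°, groundspeed 88.3 kt
Leg 2: heading 9.3°; drift +12.4° → track 21.7°, groundspeed 141.8 kt
Leg 3: heading 226.6°; drift -6.4° → track 220.2°, groundspeed 72.7 kt
Leg 4: heading 195.7°; drift -18.4° → track 177.3°, groundspeed 86.5 kt

Leg 1: track=173.7°, groundspeed=88.3 kt
Leg 2: track=21.7°, groundspeed=141.8 kt
Leg 3: track=220.2°, groundspeed=72.7 kt
Leg 4: track=177.3°, groundspeed=86.5 kt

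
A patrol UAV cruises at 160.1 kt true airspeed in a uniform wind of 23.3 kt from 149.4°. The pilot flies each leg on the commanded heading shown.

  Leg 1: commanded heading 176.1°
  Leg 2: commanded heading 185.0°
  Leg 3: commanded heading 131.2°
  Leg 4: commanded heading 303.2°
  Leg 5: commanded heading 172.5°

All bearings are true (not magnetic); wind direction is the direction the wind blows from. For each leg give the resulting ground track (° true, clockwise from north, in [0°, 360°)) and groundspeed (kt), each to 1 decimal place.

Leg 1: track=180.4°, groundspeed=139.7 kt
Leg 2: track=190.5°, groundspeed=141.8 kt
Leg 3: track=128.2°, groundspeed=138.2 kt
Leg 4: track=306.5°, groundspeed=181.3 kt
Leg 5: track=176.3°, groundspeed=139.0 kt

Leg 1: heading 176.1°; drift +4.3° → track 180.4°, groundspeed 139.7 kt
Leg 2: heading 185.0°; drift +5.5° → track 190.5°, groundspeed 141.8 kt
Leg 3: heading 131.2°; drift -3.0° → track 128.2°, groundspeed 138.2 kt
Leg 4: heading 303.2°; drift +3.3° → track 306.5°, groundspeed 181.3 kt
Leg 5: heading 172.5°; drift +3.8° → track 176.3°, groundspeed 139.0 kt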